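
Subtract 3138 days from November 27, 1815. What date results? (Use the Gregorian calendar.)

April 25, 1807

−365 (one year) → Nov 27, 1814 (2773 left).
−365 (one year) → Nov 27, 1813 (2408 left).
−365 (one year) → Nov 27, 1812 (2043 left).
−366 (one year; includes Feb 29, 1812) → Nov 27, 1811 (1677 left).
−365 (one year) → Nov 27, 1810 (1312 left).
−365 (one year) → Nov 27, 1809 (947 left).
−365 (one year) → Nov 27, 1808 (582 left).
−366 (one year; includes Feb 29, 1808) → Nov 27, 1807 (216 left).
−27 → Oct 31, 1807 (end of Oct, 31 days; 189 left).
−31 → Sep 30, 1807 (end of Sep, 30 days; 158 left).
−30 → Aug 31, 1807 (end of Aug, 31 days; 128 left).
−31 → Jul 31, 1807 (end of Jul, 31 days; 97 left).
−31 → Jun 30, 1807 (end of Jun, 30 days; 66 left).
−30 → May 31, 1807 (end of May, 31 days; 36 left).
−31 → Apr 30, 1807 (end of Apr, 30 days; 5 left).
−5 → Apr 25, 1807.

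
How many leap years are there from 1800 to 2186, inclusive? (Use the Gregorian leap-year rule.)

Multiples of 4 in [1800,2186]: 97.
Of those, multiples of 100: 4 (not leap unless ÷400).
Multiples of 400: 1.
Leap years = 97 − 4 + 1 = 94.

94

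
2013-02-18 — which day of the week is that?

Monday

Doomsday rule: the anchor day for the 2000s is Tuesday. For year 13: 13÷12 = 1 r 1, and 1÷4 = 0, so 1+1+0 = 2.
Tuesday + 2 ≡ Thursday — that's 2013's doomsday.
In February the doomsday date is Feb 28 (2013 is not a leap year).
Feb 18 is 10 days before Feb 28; 10 mod 7 = 3, so Thursday − 3 = Monday.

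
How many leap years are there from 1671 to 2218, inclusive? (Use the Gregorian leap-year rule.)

Multiples of 4 in [1671,2218]: 137.
Of those, multiples of 100: 6 (not leap unless ÷400).
Multiples of 400: 1.
Leap years = 137 − 6 + 1 = 132.

132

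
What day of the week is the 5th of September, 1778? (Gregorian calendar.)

Doomsday rule: the anchor day for the 1700s is Sunday. For year 78: 78÷12 = 6 r 6, and 6÷4 = 1, so 6+6+1 = 13.
Sunday + 13 ≡ Saturday — that's 1778's doomsday.
In September the doomsday date is Sep 5.
Sep 5 is the doomsday itself: Saturday.

Saturday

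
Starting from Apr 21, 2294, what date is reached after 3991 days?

+365 (one year) → Apr 21, 2295 (3626 left).
+366 (one year; includes Feb 29, 2296) → Apr 21, 2296 (3260 left).
+365 (one year) → Apr 21, 2297 (2895 left).
+365 (one year) → Apr 21, 2298 (2530 left).
+365 (one year) → Apr 21, 2299 (2165 left).
+365 (one year) → Apr 21, 2300 (1800 left).
+365 (one year) → Apr 21, 2301 (1435 left).
+365 (one year) → Apr 21, 2302 (1070 left).
+365 (one year) → Apr 21, 2303 (705 left).
+366 (one year; includes Feb 29, 2304) → Apr 21, 2304 (339 left).
Apr has 30 days: +10 → May 1, 2304 (329 left).
May has 31 days: +31 → Jun 1, 2304 (298 left).
Jun has 30 days: +30 → Jul 1, 2304 (268 left).
Jul has 31 days: +31 → Aug 1, 2304 (237 left).
Aug has 31 days: +31 → Sep 1, 2304 (206 left).
Sep has 30 days: +30 → Oct 1, 2304 (176 left).
Oct has 31 days: +31 → Nov 1, 2304 (145 left).
Nov has 30 days: +30 → Dec 1, 2304 (115 left).
Dec has 31 days: +31 → Jan 1, 2305 (84 left).
Jan has 31 days: +31 → Feb 1, 2305 (53 left).
Feb has 28 days: +28 → Mar 1, 2305 (25 left).
+25 → Mar 26, 2305.

March 26, 2305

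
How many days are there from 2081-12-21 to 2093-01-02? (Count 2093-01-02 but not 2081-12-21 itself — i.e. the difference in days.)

Dec 21, 2081 → Dec 21, 2082: 365 days.
Dec 21, 2082 → Dec 21, 2083: 365 days.
Dec 21, 2083 → Dec 21, 2084: 366 days (Feb 29, 2084 is in that span).
Dec 21, 2084 → Dec 21, 2085: 365 days.
Dec 21, 2085 → Dec 21, 2086: 365 days.
Dec 21, 2086 → Dec 21, 2087: 365 days.
Dec 21, 2087 → Dec 21, 2088: 366 days (Feb 29, 2088 is in that span).
Dec 21, 2088 → Dec 21, 2089: 365 days.
Dec 21, 2089 → Dec 21, 2090: 365 days.
Dec 21, 2090 → Dec 21, 2091: 365 days.
Dec 21, 2091 → Jan 21, 2092: 31 days (December has 31).
Jan 21, 2092 → Feb 21, 2092: 31 days (January has 31).
Feb 21, 2092 → Mar 21, 2092: 29 days (February has 29).
Mar 21, 2092 → Apr 21, 2092: 31 days (March has 31).
Apr 21, 2092 → May 21, 2092: 30 days (April has 30).
May 21, 2092 → Jun 21, 2092: 31 days (May has 31).
Jun 21, 2092 → Jul 21, 2092: 30 days (June has 30).
Jul 21, 2092 → Aug 21, 2092: 31 days (July has 31).
Aug 21, 2092 → Sep 21, 2092: 31 days (August has 31).
Sep 21, 2092 → Oct 21, 2092: 30 days (September has 30).
Oct 21, 2092 → Nov 21, 2092: 31 days (October has 31).
Nov 21, 2092 → Dec 21, 2092: 30 days (November has 30).
Dec 21, 2092 → Jan 2, 2093: 12 days.
Total: 4030 days.

4030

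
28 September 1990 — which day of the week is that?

Friday

Doomsday rule: the anchor day for the 1900s is Wednesday. For year 90: 90÷12 = 7 r 6, and 6÷4 = 1, so 7+6+1 = 14.
Wednesday + 14 ≡ Wednesday — that's 1990's doomsday.
In September the doomsday date is Sep 5.
Sep 28 is 23 days after Sep 5; 23 mod 7 = 2, so Wednesday + 2 = Friday.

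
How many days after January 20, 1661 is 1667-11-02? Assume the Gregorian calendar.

Jan 20, 1661 → Jan 20, 1662: 365 days.
Jan 20, 1662 → Jan 20, 1663: 365 days.
Jan 20, 1663 → Jan 20, 1664: 365 days.
Jan 20, 1664 → Jan 20, 1665: 366 days (Feb 29, 1664 is in that span).
Jan 20, 1665 → Jan 20, 1666: 365 days.
Jan 20, 1666 → Jan 20, 1667: 365 days.
Jan 20, 1667 → Feb 20, 1667: 31 days (January has 31).
Feb 20, 1667 → Mar 20, 1667: 28 days (February has 28).
Mar 20, 1667 → Apr 20, 1667: 31 days (March has 31).
Apr 20, 1667 → May 20, 1667: 30 days (April has 30).
May 20, 1667 → Jun 20, 1667: 31 days (May has 31).
Jun 20, 1667 → Jul 20, 1667: 30 days (June has 30).
Jul 20, 1667 → Aug 20, 1667: 31 days (July has 31).
Aug 20, 1667 → Sep 20, 1667: 31 days (August has 31).
Sep 20, 1667 → Oct 20, 1667: 30 days (September has 30).
Oct 20, 1667 → Nov 2, 1667: 13 days.
Total: 2477 days.

2477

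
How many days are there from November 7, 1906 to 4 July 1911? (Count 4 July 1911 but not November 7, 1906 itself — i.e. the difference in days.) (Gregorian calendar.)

1700

Nov 7, 1906 → Nov 7, 1907: 365 days.
Nov 7, 1907 → Nov 7, 1908: 366 days (Feb 29, 1908 is in that span).
Nov 7, 1908 → Nov 7, 1909: 365 days.
Nov 7, 1909 → Nov 7, 1910: 365 days.
Nov 7, 1910 → Dec 7, 1910: 30 days (November has 30).
Dec 7, 1910 → Jan 7, 1911: 31 days (December has 31).
Jan 7, 1911 → Feb 7, 1911: 31 days (January has 31).
Feb 7, 1911 → Mar 7, 1911: 28 days (February has 28).
Mar 7, 1911 → Apr 7, 1911: 31 days (March has 31).
Apr 7, 1911 → May 7, 1911: 30 days (April has 30).
May 7, 1911 → Jun 7, 1911: 31 days (May has 31).
Jun 7, 1911 → Jul 4, 1911: 27 days.
Total: 1700 days.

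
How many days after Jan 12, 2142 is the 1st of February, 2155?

4768

Jan 12, 2142 → Jan 12, 2143: 365 days.
Jan 12, 2143 → Jan 12, 2144: 365 days.
Jan 12, 2144 → Jan 12, 2145: 366 days (Feb 29, 2144 is in that span).
Jan 12, 2145 → Jan 12, 2146: 365 days.
Jan 12, 2146 → Jan 12, 2147: 365 days.
Jan 12, 2147 → Jan 12, 2148: 365 days.
Jan 12, 2148 → Jan 12, 2149: 366 days (Feb 29, 2148 is in that span).
Jan 12, 2149 → Jan 12, 2150: 365 days.
Jan 12, 2150 → Jan 12, 2151: 365 days.
Jan 12, 2151 → Jan 12, 2152: 365 days.
Jan 12, 2152 → Jan 12, 2153: 366 days (Feb 29, 2152 is in that span).
Jan 12, 2153 → Jan 12, 2154: 365 days.
Jan 12, 2154 → Feb 12, 2154: 31 days (January has 31).
Feb 12, 2154 → Mar 12, 2154: 28 days (February has 28).
Mar 12, 2154 → Apr 12, 2154: 31 days (March has 31).
Apr 12, 2154 → May 12, 2154: 30 days (April has 30).
May 12, 2154 → Jun 12, 2154: 31 days (May has 31).
Jun 12, 2154 → Jul 12, 2154: 30 days (June has 30).
Jul 12, 2154 → Aug 12, 2154: 31 days (July has 31).
Aug 12, 2154 → Sep 12, 2154: 31 days (August has 31).
Sep 12, 2154 → Oct 12, 2154: 30 days (September has 30).
Oct 12, 2154 → Nov 12, 2154: 31 days (October has 31).
Nov 12, 2154 → Dec 12, 2154: 30 days (November has 30).
Dec 12, 2154 → Jan 12, 2155: 31 days (December has 31).
Jan 12, 2155 → Feb 1, 2155: 20 days.
Total: 4768 days.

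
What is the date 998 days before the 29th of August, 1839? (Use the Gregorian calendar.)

−365 (one year) → Aug 29, 1838 (633 left).
−365 (one year) → Aug 29, 1837 (268 left).
−29 → Jul 31, 1837 (end of Jul, 31 days; 239 left).
−31 → Jun 30, 1837 (end of Jun, 30 days; 208 left).
−30 → May 31, 1837 (end of May, 31 days; 178 left).
−31 → Apr 30, 1837 (end of Apr, 30 days; 147 left).
−30 → Mar 31, 1837 (end of Mar, 31 days; 117 left).
−31 → Feb 28, 1837 (end of Feb, 28 days; 86 left).
−28 → Jan 31, 1837 (end of Jan, 31 days; 58 left).
−31 → Dec 31, 1836 (end of Dec, 31 days; 27 left).
−27 → Dec 4, 1836.

December 4, 1836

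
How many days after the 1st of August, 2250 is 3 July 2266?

Aug 1, 2250 → Aug 1, 2251: 365 days.
Aug 1, 2251 → Aug 1, 2252: 366 days (Feb 29, 2252 is in that span).
Aug 1, 2252 → Aug 1, 2253: 365 days.
Aug 1, 2253 → Aug 1, 2254: 365 days.
Aug 1, 2254 → Aug 1, 2255: 365 days.
Aug 1, 2255 → Aug 1, 2256: 366 days (Feb 29, 2256 is in that span).
Aug 1, 2256 → Aug 1, 2257: 365 days.
Aug 1, 2257 → Aug 1, 2258: 365 days.
Aug 1, 2258 → Aug 1, 2259: 365 days.
Aug 1, 2259 → Aug 1, 2260: 366 days (Feb 29, 2260 is in that span).
Aug 1, 2260 → Aug 1, 2261: 365 days.
Aug 1, 2261 → Aug 1, 2262: 365 days.
Aug 1, 2262 → Aug 1, 2263: 365 days.
Aug 1, 2263 → Aug 1, 2264: 366 days (Feb 29, 2264 is in that span).
Aug 1, 2264 → Aug 1, 2265: 365 days.
Aug 1, 2265 → Sep 1, 2265: 31 days (August has 31).
Sep 1, 2265 → Oct 1, 2265: 30 days (September has 30).
Oct 1, 2265 → Nov 1, 2265: 31 days (October has 31).
Nov 1, 2265 → Dec 1, 2265: 30 days (November has 30).
Dec 1, 2265 → Jan 1, 2266: 31 days (December has 31).
Jan 1, 2266 → Feb 1, 2266: 31 days (January has 31).
Feb 1, 2266 → Mar 1, 2266: 28 days (February has 28).
Mar 1, 2266 → Apr 1, 2266: 31 days (March has 31).
Apr 1, 2266 → May 1, 2266: 30 days (April has 30).
May 1, 2266 → Jun 1, 2266: 31 days (May has 31).
Jun 1, 2266 → Jul 1, 2266: 30 days (June has 30).
Jul 1, 2266 → Jul 3, 2266: 2 days.
Total: 5815 days.

5815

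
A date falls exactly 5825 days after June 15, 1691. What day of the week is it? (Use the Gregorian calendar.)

Saturday

Jun 15, 1691 is a Friday.
5825 mod 7 = 1, so 5825 days after a Friday is Friday + 1 = Saturday.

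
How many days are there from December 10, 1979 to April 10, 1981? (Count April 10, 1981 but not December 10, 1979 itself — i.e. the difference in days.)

Dec 10, 1979 → Dec 10, 1980: 366 days (Feb 29, 1980 is in that span).
Dec 10, 1980 → Jan 10, 1981: 31 days (December has 31).
Jan 10, 1981 → Feb 10, 1981: 31 days (January has 31).
Feb 10, 1981 → Mar 10, 1981: 28 days (February has 28).
Mar 10, 1981 → Apr 10, 1981: 31 days.
Total: 487 days.

487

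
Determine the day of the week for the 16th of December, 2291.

Wednesday

Doomsday rule: the anchor day for the 2200s is Friday. For year 91: 91÷12 = 7 r 7, and 7÷4 = 1, so 7+7+1 = 15.
Friday + 15 ≡ Saturday — that's 2291's doomsday.
In December the doomsday date is Dec 12.
Dec 16 is 4 days after Dec 12; 4 mod 7 = 4, so Saturday + 4 = Wednesday.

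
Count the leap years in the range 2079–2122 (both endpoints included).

Multiples of 4 in [2079,2122]: 11.
Of those, multiples of 100: 1 (not leap unless ÷400).
Multiples of 400: 0.
Leap years = 11 − 1 + 0 = 10.

10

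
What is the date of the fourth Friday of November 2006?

November 1, 2006 is a Wednesday.
The first Friday is therefore November 3 (2 days later).
The fourth Friday is 3 + 3×7 = November 24.

November 24, 2006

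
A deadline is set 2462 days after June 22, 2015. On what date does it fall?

March 19, 2022

+366 (one year; includes Feb 29, 2016) → Jun 22, 2016 (2096 left).
+365 (one year) → Jun 22, 2017 (1731 left).
+365 (one year) → Jun 22, 2018 (1366 left).
+365 (one year) → Jun 22, 2019 (1001 left).
+366 (one year; includes Feb 29, 2020) → Jun 22, 2020 (635 left).
+365 (one year) → Jun 22, 2021 (270 left).
Jun has 30 days: +9 → Jul 1, 2021 (261 left).
Jul has 31 days: +31 → Aug 1, 2021 (230 left).
Aug has 31 days: +31 → Sep 1, 2021 (199 left).
Sep has 30 days: +30 → Oct 1, 2021 (169 left).
Oct has 31 days: +31 → Nov 1, 2021 (138 left).
Nov has 30 days: +30 → Dec 1, 2021 (108 left).
Dec has 31 days: +31 → Jan 1, 2022 (77 left).
Jan has 31 days: +31 → Feb 1, 2022 (46 left).
Feb has 28 days: +28 → Mar 1, 2022 (18 left).
+18 → Mar 19, 2022.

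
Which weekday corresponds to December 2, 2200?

Doomsday rule: the anchor day for the 2200s is Friday. For year 00: 0÷12 = 0 r 0, and 0÷4 = 0, so 0+0+0 = 0.
Friday + 0 ≡ Friday — that's 2200's doomsday.
In December the doomsday date is Dec 12.
Dec 2 is 10 days before Dec 12; 10 mod 7 = 3, so Friday − 3 = Tuesday.

Tuesday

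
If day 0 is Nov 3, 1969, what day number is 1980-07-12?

Nov 3, 1969 → Nov 3, 1970: 365 days.
Nov 3, 1970 → Nov 3, 1971: 365 days.
Nov 3, 1971 → Nov 3, 1972: 366 days (Feb 29, 1972 is in that span).
Nov 3, 1972 → Nov 3, 1973: 365 days.
Nov 3, 1973 → Nov 3, 1974: 365 days.
Nov 3, 1974 → Nov 3, 1975: 365 days.
Nov 3, 1975 → Nov 3, 1976: 366 days (Feb 29, 1976 is in that span).
Nov 3, 1976 → Nov 3, 1977: 365 days.
Nov 3, 1977 → Nov 3, 1978: 365 days.
Nov 3, 1978 → Nov 3, 1979: 365 days.
Nov 3, 1979 → Dec 3, 1979: 30 days (November has 30).
Dec 3, 1979 → Jan 3, 1980: 31 days (December has 31).
Jan 3, 1980 → Feb 3, 1980: 31 days (January has 31).
Feb 3, 1980 → Mar 3, 1980: 29 days (February has 29).
Mar 3, 1980 → Apr 3, 1980: 31 days (March has 31).
Apr 3, 1980 → May 3, 1980: 30 days (April has 30).
May 3, 1980 → Jun 3, 1980: 31 days (May has 31).
Jun 3, 1980 → Jul 3, 1980: 30 days (June has 30).
Jul 3, 1980 → Jul 12, 1980: 9 days.
Total: 3904 days.

3904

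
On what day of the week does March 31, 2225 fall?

Thursday

Doomsday rule: the anchor day for the 2200s is Friday. For year 25: 25÷12 = 2 r 1, and 1÷4 = 0, so 2+1+0 = 3.
Friday + 3 ≡ Monday — that's 2225's doomsday.
In March the doomsday date is Mar 14.
Mar 31 is 17 days after Mar 14; 17 mod 7 = 3, so Monday + 3 = Thursday.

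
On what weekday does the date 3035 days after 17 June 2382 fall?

First find the weekday of Jun 17, 2382. Doomsday rule: the anchor day for the 2300s is Wednesday. For year 82: 82÷12 = 6 r 10, and 10÷4 = 2, so 6+10+2 = 18.
Wednesday + 18 ≡ Sunday — that's 2382's doomsday.
In June the doomsday date is Jun 6.
Jun 17 is 11 days after Jun 6; 11 mod 7 = 4, so Sunday + 4 = Thursday.
3035 mod 7 = 4, so 3035 days after a Thursday is Thursday + 4 = Monday.

Monday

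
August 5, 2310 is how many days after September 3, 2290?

Sep 3, 2290 → Sep 3, 2291: 365 days.
Sep 3, 2291 → Sep 3, 2292: 366 days (Feb 29, 2292 is in that span).
Sep 3, 2292 → Sep 3, 2293: 365 days.
Sep 3, 2293 → Sep 3, 2294: 365 days.
Sep 3, 2294 → Sep 3, 2295: 365 days.
Sep 3, 2295 → Sep 3, 2296: 366 days (Feb 29, 2296 is in that span).
Sep 3, 2296 → Sep 3, 2297: 365 days.
Sep 3, 2297 → Sep 3, 2298: 365 days.
Sep 3, 2298 → Sep 3, 2299: 365 days.
Sep 3, 2299 → Sep 3, 2300: 365 days.
Sep 3, 2300 → Sep 3, 2301: 365 days.
Sep 3, 2301 → Sep 3, 2302: 365 days.
Sep 3, 2302 → Sep 3, 2303: 365 days.
Sep 3, 2303 → Sep 3, 2304: 366 days (Feb 29, 2304 is in that span).
Sep 3, 2304 → Sep 3, 2305: 365 days.
Sep 3, 2305 → Sep 3, 2306: 365 days.
Sep 3, 2306 → Sep 3, 2307: 365 days.
Sep 3, 2307 → Sep 3, 2308: 366 days (Feb 29, 2308 is in that span).
Sep 3, 2308 → Sep 3, 2309: 365 days.
Sep 3, 2309 → Oct 3, 2309: 30 days (September has 30).
Oct 3, 2309 → Nov 3, 2309: 31 days (October has 31).
Nov 3, 2309 → Dec 3, 2309: 30 days (November has 30).
Dec 3, 2309 → Jan 3, 2310: 31 days (December has 31).
Jan 3, 2310 → Feb 3, 2310: 31 days (January has 31).
Feb 3, 2310 → Mar 3, 2310: 28 days (February has 28).
Mar 3, 2310 → Apr 3, 2310: 31 days (March has 31).
Apr 3, 2310 → May 3, 2310: 30 days (April has 30).
May 3, 2310 → Jun 3, 2310: 31 days (May has 31).
Jun 3, 2310 → Jul 3, 2310: 30 days (June has 30).
Jul 3, 2310 → Aug 3, 2310: 31 days (July has 31).
Aug 3, 2310 → Aug 5, 2310: 2 days.
Total: 7275 days.

7275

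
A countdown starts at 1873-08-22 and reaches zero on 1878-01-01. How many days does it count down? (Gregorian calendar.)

1593

Aug 22, 1873 → Aug 22, 1874: 365 days.
Aug 22, 1874 → Aug 22, 1875: 365 days.
Aug 22, 1875 → Aug 22, 1876: 366 days (Feb 29, 1876 is in that span).
Aug 22, 1876 → Aug 22, 1877: 365 days.
Aug 22, 1877 → Sep 22, 1877: 31 days (August has 31).
Sep 22, 1877 → Oct 22, 1877: 30 days (September has 30).
Oct 22, 1877 → Nov 22, 1877: 31 days (October has 31).
Nov 22, 1877 → Dec 22, 1877: 30 days (November has 30).
Dec 22, 1877 → Jan 1, 1878: 10 days.
Total: 1593 days.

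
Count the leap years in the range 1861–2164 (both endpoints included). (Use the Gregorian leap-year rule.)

74

Multiples of 4 in [1861,2164]: 76.
Of those, multiples of 100: 3 (not leap unless ÷400).
Multiples of 400: 1.
Leap years = 76 − 3 + 1 = 74.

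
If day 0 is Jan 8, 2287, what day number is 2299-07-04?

4560

Jan 8, 2287 → Jan 8, 2288: 365 days.
Jan 8, 2288 → Jan 8, 2289: 366 days (Feb 29, 2288 is in that span).
Jan 8, 2289 → Jan 8, 2290: 365 days.
Jan 8, 2290 → Jan 8, 2291: 365 days.
Jan 8, 2291 → Jan 8, 2292: 365 days.
Jan 8, 2292 → Jan 8, 2293: 366 days (Feb 29, 2292 is in that span).
Jan 8, 2293 → Jan 8, 2294: 365 days.
Jan 8, 2294 → Jan 8, 2295: 365 days.
Jan 8, 2295 → Jan 8, 2296: 365 days.
Jan 8, 2296 → Jan 8, 2297: 366 days (Feb 29, 2296 is in that span).
Jan 8, 2297 → Jan 8, 2298: 365 days.
Jan 8, 2298 → Jan 8, 2299: 365 days.
Jan 8, 2299 → Feb 8, 2299: 31 days (January has 31).
Feb 8, 2299 → Mar 8, 2299: 28 days (February has 28).
Mar 8, 2299 → Apr 8, 2299: 31 days (March has 31).
Apr 8, 2299 → May 8, 2299: 30 days (April has 30).
May 8, 2299 → Jun 8, 2299: 31 days (May has 31).
Jun 8, 2299 → Jul 4, 2299: 26 days.
Total: 4560 days.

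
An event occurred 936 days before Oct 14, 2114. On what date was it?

March 22, 2112

−365 (one year) → Oct 14, 2113 (571 left).
−365 (one year) → Oct 14, 2112 (206 left).
−14 → Sep 30, 2112 (end of Sep, 30 days; 192 left).
−30 → Aug 31, 2112 (end of Aug, 31 days; 162 left).
−31 → Jul 31, 2112 (end of Jul, 31 days; 131 left).
−31 → Jun 30, 2112 (end of Jun, 30 days; 100 left).
−30 → May 31, 2112 (end of May, 31 days; 70 left).
−31 → Apr 30, 2112 (end of Apr, 30 days; 39 left).
−30 → Mar 31, 2112 (end of Mar, 31 days; 9 left).
−9 → Mar 22, 2112.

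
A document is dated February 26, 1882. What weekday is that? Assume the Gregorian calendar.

January 1, 1882 is a Sunday.
Jan 1, 1882 → Feb 1, 1882: 31 days (January has 31).
Feb 1, 1882 → Feb 26, 1882: 25 days.
Total: 56 days.
56 mod 7 = 0, so Sunday + 0 = Sunday.

Sunday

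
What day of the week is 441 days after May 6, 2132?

Tuesday

May 6, 2132 is a Tuesday.
441 mod 7 = 0, so 441 days after a Tuesday is Tuesday + 0 = Tuesday.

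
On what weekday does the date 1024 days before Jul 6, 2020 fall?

First find the weekday of Jul 6, 2020. Doomsday rule: the anchor day for the 2000s is Tuesday. For year 20: 20÷12 = 1 r 8, and 8÷4 = 2, so 1+8+2 = 11.
Tuesday + 11 ≡ Saturday — that's 2020's doomsday.
In July the doomsday date is Jul 11.
Jul 6 is 5 days before Jul 11; 5 mod 7 = 5, so Saturday − 5 = Monday.
1024 mod 7 = 2, so 1024 days before a Monday is Monday − 2 = Saturday.

Saturday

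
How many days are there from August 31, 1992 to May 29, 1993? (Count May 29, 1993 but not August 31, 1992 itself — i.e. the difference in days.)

Aug 31, 1992 → Sep 30, 1992: 30 days (August has 31).
Sep 30, 1992 → Oct 30, 1992: 30 days (September has 30).
Oct 30, 1992 → Nov 30, 1992: 31 days (October has 31).
Nov 30, 1992 → Dec 30, 1992: 30 days (November has 30).
Dec 30, 1992 → Jan 30, 1993: 31 days (December has 31).
Jan 30, 1993 → Feb 28, 1993: 29 days (January has 31).
Feb 28, 1993 → Mar 28, 1993: 28 days (February has 28).
Mar 28, 1993 → Apr 28, 1993: 31 days (March has 31).
Apr 28, 1993 → May 28, 1993: 30 days (April has 30).
May 28, 1993 → May 29, 1993: 1 days.
Total: 271 days.

271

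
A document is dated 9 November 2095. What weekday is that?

Doomsday rule: the anchor day for the 2000s is Tuesday. For year 95: 95÷12 = 7 r 11, and 11÷4 = 2, so 7+11+2 = 20.
Tuesday + 20 ≡ Monday — that's 2095's doomsday.
In November the doomsday date is Nov 7.
Nov 9 is 2 days after Nov 7; 2 mod 7 = 2, so Monday + 2 = Wednesday.

Wednesday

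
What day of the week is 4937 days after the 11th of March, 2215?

Monday

First find the weekday of Mar 11, 2215. Doomsday rule: the anchor day for the 2200s is Friday. For year 15: 15÷12 = 1 r 3, and 3÷4 = 0, so 1+3+0 = 4.
Friday + 4 ≡ Tuesday — that's 2215's doomsday.
In March the doomsday date is Mar 14.
Mar 11 is 3 days before Mar 14; 3 mod 7 = 3, so Tuesday − 3 = Saturday.
4937 mod 7 = 2, so 4937 days after a Saturday is Saturday + 2 = Monday.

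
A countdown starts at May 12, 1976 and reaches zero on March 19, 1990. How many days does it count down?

May 12, 1976 → May 12, 1977: 365 days.
May 12, 1977 → May 12, 1978: 365 days.
May 12, 1978 → May 12, 1979: 365 days.
May 12, 1979 → May 12, 1980: 366 days (Feb 29, 1980 is in that span).
May 12, 1980 → May 12, 1981: 365 days.
May 12, 1981 → May 12, 1982: 365 days.
May 12, 1982 → May 12, 1983: 365 days.
May 12, 1983 → May 12, 1984: 366 days (Feb 29, 1984 is in that span).
May 12, 1984 → May 12, 1985: 365 days.
May 12, 1985 → May 12, 1986: 365 days.
May 12, 1986 → May 12, 1987: 365 days.
May 12, 1987 → May 12, 1988: 366 days (Feb 29, 1988 is in that span).
May 12, 1988 → May 12, 1989: 365 days.
May 12, 1989 → Jun 12, 1989: 31 days (May has 31).
Jun 12, 1989 → Jul 12, 1989: 30 days (June has 30).
Jul 12, 1989 → Aug 12, 1989: 31 days (July has 31).
Aug 12, 1989 → Sep 12, 1989: 31 days (August has 31).
Sep 12, 1989 → Oct 12, 1989: 30 days (September has 30).
Oct 12, 1989 → Nov 12, 1989: 31 days (October has 31).
Nov 12, 1989 → Dec 12, 1989: 30 days (November has 30).
Dec 12, 1989 → Jan 12, 1990: 31 days (December has 31).
Jan 12, 1990 → Feb 12, 1990: 31 days (January has 31).
Feb 12, 1990 → Mar 12, 1990: 28 days (February has 28).
Mar 12, 1990 → Mar 19, 1990: 7 days.
Total: 5059 days.

5059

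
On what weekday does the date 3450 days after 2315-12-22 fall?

Tuesday

Dec 22, 2315 is a Wednesday.
3450 mod 7 = 6, so 3450 days after a Wednesday is Wednesday + 6 = Tuesday.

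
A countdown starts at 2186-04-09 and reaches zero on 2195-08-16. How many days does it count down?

3416

Apr 9, 2186 → Apr 9, 2187: 365 days.
Apr 9, 2187 → Apr 9, 2188: 366 days (Feb 29, 2188 is in that span).
Apr 9, 2188 → Apr 9, 2189: 365 days.
Apr 9, 2189 → Apr 9, 2190: 365 days.
Apr 9, 2190 → Apr 9, 2191: 365 days.
Apr 9, 2191 → Apr 9, 2192: 366 days (Feb 29, 2192 is in that span).
Apr 9, 2192 → Apr 9, 2193: 365 days.
Apr 9, 2193 → Apr 9, 2194: 365 days.
Apr 9, 2194 → Apr 9, 2195: 365 days.
Apr 9, 2195 → May 9, 2195: 30 days (April has 30).
May 9, 2195 → Jun 9, 2195: 31 days (May has 31).
Jun 9, 2195 → Jul 9, 2195: 30 days (June has 30).
Jul 9, 2195 → Aug 9, 2195: 31 days (July has 31).
Aug 9, 2195 → Aug 16, 2195: 7 days.
Total: 3416 days.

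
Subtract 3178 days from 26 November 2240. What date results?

−366 (one year; includes Feb 29, 2240) → Nov 26, 2239 (2812 left).
−365 (one year) → Nov 26, 2238 (2447 left).
−365 (one year) → Nov 26, 2237 (2082 left).
−365 (one year) → Nov 26, 2236 (1717 left).
−366 (one year; includes Feb 29, 2236) → Nov 26, 2235 (1351 left).
−365 (one year) → Nov 26, 2234 (986 left).
−365 (one year) → Nov 26, 2233 (621 left).
−365 (one year) → Nov 26, 2232 (256 left).
−26 → Oct 31, 2232 (end of Oct, 31 days; 230 left).
−31 → Sep 30, 2232 (end of Sep, 30 days; 199 left).
−30 → Aug 31, 2232 (end of Aug, 31 days; 169 left).
−31 → Jul 31, 2232 (end of Jul, 31 days; 138 left).
−31 → Jun 30, 2232 (end of Jun, 30 days; 107 left).
−30 → May 31, 2232 (end of May, 31 days; 77 left).
−31 → Apr 30, 2232 (end of Apr, 30 days; 46 left).
−30 → Mar 31, 2232 (end of Mar, 31 days; 16 left).
−16 → Mar 15, 2232.

March 15, 2232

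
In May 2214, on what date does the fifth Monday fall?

May 1, 2214 is a Sunday.
The first Monday is therefore May 2 (1 days later).
The fifth Monday is 2 + 4×7 = May 30.

May 30, 2214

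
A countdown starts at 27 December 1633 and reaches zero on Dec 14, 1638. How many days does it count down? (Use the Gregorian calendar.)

1813

Dec 27, 1633 → Dec 27, 1634: 365 days.
Dec 27, 1634 → Dec 27, 1635: 365 days.
Dec 27, 1635 → Dec 27, 1636: 366 days (Feb 29, 1636 is in that span).
Dec 27, 1636 → Dec 27, 1637: 365 days.
Dec 27, 1637 → Jan 27, 1638: 31 days (December has 31).
Jan 27, 1638 → Feb 27, 1638: 31 days (January has 31).
Feb 27, 1638 → Mar 27, 1638: 28 days (February has 28).
Mar 27, 1638 → Apr 27, 1638: 31 days (March has 31).
Apr 27, 1638 → May 27, 1638: 30 days (April has 30).
May 27, 1638 → Jun 27, 1638: 31 days (May has 31).
Jun 27, 1638 → Jul 27, 1638: 30 days (June has 30).
Jul 27, 1638 → Aug 27, 1638: 31 days (July has 31).
Aug 27, 1638 → Sep 27, 1638: 31 days (August has 31).
Sep 27, 1638 → Oct 27, 1638: 30 days (September has 30).
Oct 27, 1638 → Nov 27, 1638: 31 days (October has 31).
Nov 27, 1638 → Dec 14, 1638: 17 days.
Total: 1813 days.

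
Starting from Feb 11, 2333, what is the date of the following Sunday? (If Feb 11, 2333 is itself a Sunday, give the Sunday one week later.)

February 12, 2333

Feb 11, 2333 is a Saturday.
From Saturday to the next Sunday is 1 day.
Feb 11, 2333 + 1 = Feb 12, 2333.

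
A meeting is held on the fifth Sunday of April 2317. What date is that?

April 1, 2317 is a Sunday.
The first Sunday is therefore April 1 (same day).
The fifth Sunday is 1 + 4×7 = April 29.

April 29, 2317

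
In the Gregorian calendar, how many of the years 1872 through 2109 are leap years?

Multiples of 4 in [1872,2109]: 60.
Of those, multiples of 100: 3 (not leap unless ÷400).
Multiples of 400: 1.
Leap years = 60 − 3 + 1 = 58.

58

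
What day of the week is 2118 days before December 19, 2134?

First find the weekday of Dec 19, 2134. Doomsday rule: the anchor day for the 2100s is Sunday. For year 34: 34÷12 = 2 r 10, and 10÷4 = 2, so 2+10+2 = 14.
Sunday + 14 ≡ Sunday — that's 2134's doomsday.
In December the doomsday date is Dec 12.
Dec 19 is 7 days after Dec 12; 7 mod 7 = 0, so Sunday + 0 = Sunday.
2118 mod 7 = 4, so 2118 days before a Sunday is Sunday − 4 = Wednesday.

Wednesday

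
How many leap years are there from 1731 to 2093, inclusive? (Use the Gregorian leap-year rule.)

89

Multiples of 4 in [1731,2093]: 91.
Of those, multiples of 100: 3 (not leap unless ÷400).
Multiples of 400: 1.
Leap years = 91 − 3 + 1 = 89.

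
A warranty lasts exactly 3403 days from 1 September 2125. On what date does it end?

+365 (one year) → Sep 1, 2126 (3038 left).
+365 (one year) → Sep 1, 2127 (2673 left).
+366 (one year; includes Feb 29, 2128) → Sep 1, 2128 (2307 left).
+365 (one year) → Sep 1, 2129 (1942 left).
+365 (one year) → Sep 1, 2130 (1577 left).
+365 (one year) → Sep 1, 2131 (1212 left).
+366 (one year; includes Feb 29, 2132) → Sep 1, 2132 (846 left).
+365 (one year) → Sep 1, 2133 (481 left).
+365 (one year) → Sep 1, 2134 (116 left).
Sep has 30 days: +30 → Oct 1, 2134 (86 left).
Oct has 31 days: +31 → Nov 1, 2134 (55 left).
Nov has 30 days: +30 → Dec 1, 2134 (25 left).
+25 → Dec 26, 2134.

December 26, 2134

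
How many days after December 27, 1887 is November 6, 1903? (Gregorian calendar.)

5792

Dec 27, 1887 → Dec 27, 1888: 366 days (Feb 29, 1888 is in that span).
Dec 27, 1888 → Dec 27, 1889: 365 days.
Dec 27, 1889 → Dec 27, 1890: 365 days.
Dec 27, 1890 → Dec 27, 1891: 365 days.
Dec 27, 1891 → Dec 27, 1892: 366 days (Feb 29, 1892 is in that span).
Dec 27, 1892 → Dec 27, 1893: 365 days.
Dec 27, 1893 → Dec 27, 1894: 365 days.
Dec 27, 1894 → Dec 27, 1895: 365 days.
Dec 27, 1895 → Dec 27, 1896: 366 days (Feb 29, 1896 is in that span).
Dec 27, 1896 → Dec 27, 1897: 365 days.
Dec 27, 1897 → Dec 27, 1898: 365 days.
Dec 27, 1898 → Dec 27, 1899: 365 days.
Dec 27, 1899 → Dec 27, 1900: 365 days.
Dec 27, 1900 → Dec 27, 1901: 365 days.
Dec 27, 1901 → Dec 27, 1902: 365 days.
Dec 27, 1902 → Jan 27, 1903: 31 days (December has 31).
Jan 27, 1903 → Feb 27, 1903: 31 days (January has 31).
Feb 27, 1903 → Mar 27, 1903: 28 days (February has 28).
Mar 27, 1903 → Apr 27, 1903: 31 days (March has 31).
Apr 27, 1903 → May 27, 1903: 30 days (April has 30).
May 27, 1903 → Jun 27, 1903: 31 days (May has 31).
Jun 27, 1903 → Jul 27, 1903: 30 days (June has 30).
Jul 27, 1903 → Aug 27, 1903: 31 days (July has 31).
Aug 27, 1903 → Sep 27, 1903: 31 days (August has 31).
Sep 27, 1903 → Oct 27, 1903: 30 days (September has 30).
Oct 27, 1903 → Nov 6, 1903: 10 days.
Total: 5792 days.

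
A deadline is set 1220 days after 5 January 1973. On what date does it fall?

May 9, 1976

+365 (one year) → Jan 5, 1974 (855 left).
+365 (one year) → Jan 5, 1975 (490 left).
+365 (one year) → Jan 5, 1976 (125 left).
Jan has 31 days: +27 → Feb 1, 1976 (98 left).
Feb has 29 days: +29 → Mar 1, 1976 (69 left).
Mar has 31 days: +31 → Apr 1, 1976 (38 left).
Apr has 30 days: +30 → May 1, 1976 (8 left).
+8 → May 9, 1976.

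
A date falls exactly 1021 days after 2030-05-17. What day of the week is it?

First find the weekday of May 17, 2030. Doomsday rule: the anchor day for the 2000s is Tuesday. For year 30: 30÷12 = 2 r 6, and 6÷4 = 1, so 2+6+1 = 9.
Tuesday + 9 ≡ Thursday — that's 2030's doomsday.
In May the doomsday date is May 9.
May 17 is 8 days after May 9; 8 mod 7 = 1, so Thursday + 1 = Friday.
1021 mod 7 = 6, so 1021 days after a Friday is Friday + 6 = Thursday.

Thursday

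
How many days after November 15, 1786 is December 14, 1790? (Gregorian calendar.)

1490

Nov 15, 1786 → Nov 15, 1787: 365 days.
Nov 15, 1787 → Nov 15, 1788: 366 days (Feb 29, 1788 is in that span).
Nov 15, 1788 → Nov 15, 1789: 365 days.
Nov 15, 1789 → Dec 15, 1789: 30 days (November has 30).
Dec 15, 1789 → Jan 15, 1790: 31 days (December has 31).
Jan 15, 1790 → Feb 15, 1790: 31 days (January has 31).
Feb 15, 1790 → Mar 15, 1790: 28 days (February has 28).
Mar 15, 1790 → Apr 15, 1790: 31 days (March has 31).
Apr 15, 1790 → May 15, 1790: 30 days (April has 30).
May 15, 1790 → Jun 15, 1790: 31 days (May has 31).
Jun 15, 1790 → Jul 15, 1790: 30 days (June has 30).
Jul 15, 1790 → Aug 15, 1790: 31 days (July has 31).
Aug 15, 1790 → Sep 15, 1790: 31 days (August has 31).
Sep 15, 1790 → Oct 15, 1790: 30 days (September has 30).
Oct 15, 1790 → Nov 15, 1790: 31 days (October has 31).
Nov 15, 1790 → Dec 14, 1790: 29 days.
Total: 1490 days.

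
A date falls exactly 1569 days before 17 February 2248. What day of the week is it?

Feb 17, 2248 is a Thursday.
1569 mod 7 = 1, so 1569 days before a Thursday is Thursday − 1 = Wednesday.

Wednesday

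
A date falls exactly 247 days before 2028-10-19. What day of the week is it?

First find the weekday of Oct 19, 2028. Doomsday rule: the anchor day for the 2000s is Tuesday. For year 28: 28÷12 = 2 r 4, and 4÷4 = 1, so 2+4+1 = 7.
Tuesday + 7 ≡ Tuesday — that's 2028's doomsday.
In October the doomsday date is Oct 10.
Oct 19 is 9 days after Oct 10; 9 mod 7 = 2, so Tuesday + 2 = Thursday.
247 mod 7 = 2, so 247 days before a Thursday is Thursday − 2 = Tuesday.

Tuesday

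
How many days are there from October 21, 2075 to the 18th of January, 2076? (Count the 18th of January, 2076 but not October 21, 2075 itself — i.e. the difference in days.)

89

Oct 21, 2075 → Nov 21, 2075: 31 days (October has 31).
Nov 21, 2075 → Dec 21, 2075: 30 days (November has 30).
Dec 21, 2075 → Jan 18, 2076: 28 days.
Total: 89 days.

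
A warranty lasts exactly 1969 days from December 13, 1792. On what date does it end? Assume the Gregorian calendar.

May 5, 1798

+365 (one year) → Dec 13, 1793 (1604 left).
+365 (one year) → Dec 13, 1794 (1239 left).
+365 (one year) → Dec 13, 1795 (874 left).
+366 (one year; includes Feb 29, 1796) → Dec 13, 1796 (508 left).
+365 (one year) → Dec 13, 1797 (143 left).
Dec has 31 days: +19 → Jan 1, 1798 (124 left).
Jan has 31 days: +31 → Feb 1, 1798 (93 left).
Feb has 28 days: +28 → Mar 1, 1798 (65 left).
Mar has 31 days: +31 → Apr 1, 1798 (34 left).
Apr has 30 days: +30 → May 1, 1798 (4 left).
+4 → May 5, 1798.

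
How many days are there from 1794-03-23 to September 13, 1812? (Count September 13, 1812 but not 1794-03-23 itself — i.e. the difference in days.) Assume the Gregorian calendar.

6748

Mar 23, 1794 → Mar 23, 1795: 365 days.
Mar 23, 1795 → Mar 23, 1796: 366 days (Feb 29, 1796 is in that span).
Mar 23, 1796 → Mar 23, 1797: 365 days.
Mar 23, 1797 → Mar 23, 1798: 365 days.
Mar 23, 1798 → Mar 23, 1799: 365 days.
Mar 23, 1799 → Mar 23, 1800: 365 days.
Mar 23, 1800 → Mar 23, 1801: 365 days.
Mar 23, 1801 → Mar 23, 1802: 365 days.
Mar 23, 1802 → Mar 23, 1803: 365 days.
Mar 23, 1803 → Mar 23, 1804: 366 days (Feb 29, 1804 is in that span).
Mar 23, 1804 → Mar 23, 1805: 365 days.
Mar 23, 1805 → Mar 23, 1806: 365 days.
Mar 23, 1806 → Mar 23, 1807: 365 days.
Mar 23, 1807 → Mar 23, 1808: 366 days (Feb 29, 1808 is in that span).
Mar 23, 1808 → Mar 23, 1809: 365 days.
Mar 23, 1809 → Mar 23, 1810: 365 days.
Mar 23, 1810 → Mar 23, 1811: 365 days.
Mar 23, 1811 → Mar 23, 1812: 366 days (Feb 29, 1812 is in that span).
Mar 23, 1812 → Apr 23, 1812: 31 days (March has 31).
Apr 23, 1812 → May 23, 1812: 30 days (April has 30).
May 23, 1812 → Jun 23, 1812: 31 days (May has 31).
Jun 23, 1812 → Jul 23, 1812: 30 days (June has 30).
Jul 23, 1812 → Aug 23, 1812: 31 days (July has 31).
Aug 23, 1812 → Sep 13, 1812: 21 days.
Total: 6748 days.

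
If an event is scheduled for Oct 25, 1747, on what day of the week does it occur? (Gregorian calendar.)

Doomsday rule: the anchor day for the 1700s is Sunday. For year 47: 47÷12 = 3 r 11, and 11÷4 = 2, so 3+11+2 = 16.
Sunday + 16 ≡ Tuesday — that's 1747's doomsday.
In October the doomsday date is Oct 10.
Oct 25 is 15 days after Oct 10; 15 mod 7 = 1, so Tuesday + 1 = Wednesday.

Wednesday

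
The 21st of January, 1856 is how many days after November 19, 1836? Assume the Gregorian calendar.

7002

Nov 19, 1836 → Nov 19, 1837: 365 days.
Nov 19, 1837 → Nov 19, 1838: 365 days.
Nov 19, 1838 → Nov 19, 1839: 365 days.
Nov 19, 1839 → Nov 19, 1840: 366 days (Feb 29, 1840 is in that span).
Nov 19, 1840 → Nov 19, 1841: 365 days.
Nov 19, 1841 → Nov 19, 1842: 365 days.
Nov 19, 1842 → Nov 19, 1843: 365 days.
Nov 19, 1843 → Nov 19, 1844: 366 days (Feb 29, 1844 is in that span).
Nov 19, 1844 → Nov 19, 1845: 365 days.
Nov 19, 1845 → Nov 19, 1846: 365 days.
Nov 19, 1846 → Nov 19, 1847: 365 days.
Nov 19, 1847 → Nov 19, 1848: 366 days (Feb 29, 1848 is in that span).
Nov 19, 1848 → Nov 19, 1849: 365 days.
Nov 19, 1849 → Nov 19, 1850: 365 days.
Nov 19, 1850 → Nov 19, 1851: 365 days.
Nov 19, 1851 → Nov 19, 1852: 366 days (Feb 29, 1852 is in that span).
Nov 19, 1852 → Nov 19, 1853: 365 days.
Nov 19, 1853 → Nov 19, 1854: 365 days.
Nov 19, 1854 → Nov 19, 1855: 365 days.
Nov 19, 1855 → Dec 19, 1855: 30 days (November has 30).
Dec 19, 1855 → Jan 19, 1856: 31 days (December has 31).
Jan 19, 1856 → Jan 21, 1856: 2 days.
Total: 7002 days.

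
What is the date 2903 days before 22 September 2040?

October 11, 2032

−366 (one year; includes Feb 29, 2040) → Sep 22, 2039 (2537 left).
−365 (one year) → Sep 22, 2038 (2172 left).
−365 (one year) → Sep 22, 2037 (1807 left).
−365 (one year) → Sep 22, 2036 (1442 left).
−366 (one year; includes Feb 29, 2036) → Sep 22, 2035 (1076 left).
−365 (one year) → Sep 22, 2034 (711 left).
−365 (one year) → Sep 22, 2033 (346 left).
−22 → Aug 31, 2033 (end of Aug, 31 days; 324 left).
−31 → Jul 31, 2033 (end of Jul, 31 days; 293 left).
−31 → Jun 30, 2033 (end of Jun, 30 days; 262 left).
−30 → May 31, 2033 (end of May, 31 days; 232 left).
−31 → Apr 30, 2033 (end of Apr, 30 days; 201 left).
−30 → Mar 31, 2033 (end of Mar, 31 days; 171 left).
−31 → Feb 28, 2033 (end of Feb, 28 days; 140 left).
−28 → Jan 31, 2033 (end of Jan, 31 days; 112 left).
−31 → Dec 31, 2032 (end of Dec, 31 days; 81 left).
−31 → Nov 30, 2032 (end of Nov, 30 days; 50 left).
−30 → Oct 31, 2032 (end of Oct, 31 days; 20 left).
−20 → Oct 11, 2032.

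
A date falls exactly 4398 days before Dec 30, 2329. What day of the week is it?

Dec 30, 2329 is a Monday.
4398 mod 7 = 2, so 4398 days before a Monday is Monday − 2 = Saturday.

Saturday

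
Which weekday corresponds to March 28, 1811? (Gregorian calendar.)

Doomsday rule: the anchor day for the 1800s is Friday. For year 11: 11÷12 = 0 r 11, and 11÷4 = 2, so 0+11+2 = 13.
Friday + 13 ≡ Thursday — that's 1811's doomsday.
In March the doomsday date is Mar 14.
Mar 28 is 14 days after Mar 14; 14 mod 7 = 0, so Thursday + 0 = Thursday.

Thursday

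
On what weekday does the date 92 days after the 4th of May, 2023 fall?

Friday

May 4, 2023 is a Thursday.
92 mod 7 = 1, so 92 days after a Thursday is Thursday + 1 = Friday.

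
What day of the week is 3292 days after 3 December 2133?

First find the weekday of Dec 3, 2133. Doomsday rule: the anchor day for the 2100s is Sunday. For year 33: 33÷12 = 2 r 9, and 9÷4 = 2, so 2+9+2 = 13.
Sunday + 13 ≡ Saturday — that's 2133's doomsday.
In December the doomsday date is Dec 12.
Dec 3 is 9 days before Dec 12; 9 mod 7 = 2, so Saturday − 2 = Thursday.
3292 mod 7 = 2, so 3292 days after a Thursday is Thursday + 2 = Saturday.

Saturday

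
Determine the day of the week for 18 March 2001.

Sunday

Doomsday rule: the anchor day for the 2000s is Tuesday. For year 01: 1÷12 = 0 r 1, and 1÷4 = 0, so 0+1+0 = 1.
Tuesday + 1 ≡ Wednesday — that's 2001's doomsday.
In March the doomsday date is Mar 14.
Mar 18 is 4 days after Mar 14; 4 mod 7 = 4, so Wednesday + 4 = Sunday.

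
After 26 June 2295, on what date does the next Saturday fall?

Jun 26, 2295 is a Wednesday.
From Wednesday to the next Saturday is 3 days.
Jun 26, 2295 + 3 = Jun 29, 2295.

June 29, 2295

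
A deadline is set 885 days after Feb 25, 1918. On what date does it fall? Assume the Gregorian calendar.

July 29, 1920

+365 (one year) → Feb 25, 1919 (520 left).
+365 (one year) → Feb 25, 1920 (155 left).
Feb has 29 days: +5 → Mar 1, 1920 (150 left).
Mar has 31 days: +31 → Apr 1, 1920 (119 left).
Apr has 30 days: +30 → May 1, 1920 (89 left).
May has 31 days: +31 → Jun 1, 1920 (58 left).
Jun has 30 days: +30 → Jul 1, 1920 (28 left).
+28 → Jul 29, 1920.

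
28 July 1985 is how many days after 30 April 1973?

4472

Apr 30, 1973 → Apr 30, 1974: 365 days.
Apr 30, 1974 → Apr 30, 1975: 365 days.
Apr 30, 1975 → Apr 30, 1976: 366 days (Feb 29, 1976 is in that span).
Apr 30, 1976 → Apr 30, 1977: 365 days.
Apr 30, 1977 → Apr 30, 1978: 365 days.
Apr 30, 1978 → Apr 30, 1979: 365 days.
Apr 30, 1979 → Apr 30, 1980: 366 days (Feb 29, 1980 is in that span).
Apr 30, 1980 → Apr 30, 1981: 365 days.
Apr 30, 1981 → Apr 30, 1982: 365 days.
Apr 30, 1982 → Apr 30, 1983: 365 days.
Apr 30, 1983 → Apr 30, 1984: 366 days (Feb 29, 1984 is in that span).
Apr 30, 1984 → Apr 30, 1985: 365 days.
Apr 30, 1985 → May 30, 1985: 30 days (April has 30).
May 30, 1985 → Jun 30, 1985: 31 days (May has 31).
Jun 30, 1985 → Jul 28, 1985: 28 days.
Total: 4472 days.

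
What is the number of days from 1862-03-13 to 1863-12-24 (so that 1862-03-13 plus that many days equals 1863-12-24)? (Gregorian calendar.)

Mar 13, 1862 → Mar 13, 1863: 365 days.
Mar 13, 1863 → Apr 13, 1863: 31 days (March has 31).
Apr 13, 1863 → May 13, 1863: 30 days (April has 30).
May 13, 1863 → Jun 13, 1863: 31 days (May has 31).
Jun 13, 1863 → Jul 13, 1863: 30 days (June has 30).
Jul 13, 1863 → Aug 13, 1863: 31 days (July has 31).
Aug 13, 1863 → Sep 13, 1863: 31 days (August has 31).
Sep 13, 1863 → Oct 13, 1863: 30 days (September has 30).
Oct 13, 1863 → Nov 13, 1863: 31 days (October has 31).
Nov 13, 1863 → Dec 13, 1863: 30 days (November has 30).
Dec 13, 1863 → Dec 24, 1863: 11 days.
Total: 651 days.

651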